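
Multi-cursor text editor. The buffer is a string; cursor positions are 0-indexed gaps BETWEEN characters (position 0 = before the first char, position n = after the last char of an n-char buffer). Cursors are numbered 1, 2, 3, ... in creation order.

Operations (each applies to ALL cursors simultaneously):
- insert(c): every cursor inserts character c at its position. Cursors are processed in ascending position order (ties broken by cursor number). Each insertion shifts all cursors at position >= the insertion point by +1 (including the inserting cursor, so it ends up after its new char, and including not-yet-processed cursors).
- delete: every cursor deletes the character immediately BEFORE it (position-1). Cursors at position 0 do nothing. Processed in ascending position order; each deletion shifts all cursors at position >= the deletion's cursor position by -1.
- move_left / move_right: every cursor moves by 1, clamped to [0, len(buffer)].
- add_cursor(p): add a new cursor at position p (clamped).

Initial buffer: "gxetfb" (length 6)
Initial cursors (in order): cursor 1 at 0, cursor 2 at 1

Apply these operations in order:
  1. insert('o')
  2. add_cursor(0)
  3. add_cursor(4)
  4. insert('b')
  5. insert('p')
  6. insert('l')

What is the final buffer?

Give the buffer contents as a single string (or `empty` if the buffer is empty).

After op 1 (insert('o')): buffer="ogoxetfb" (len 8), cursors c1@1 c2@3, authorship 1.2.....
After op 2 (add_cursor(0)): buffer="ogoxetfb" (len 8), cursors c3@0 c1@1 c2@3, authorship 1.2.....
After op 3 (add_cursor(4)): buffer="ogoxetfb" (len 8), cursors c3@0 c1@1 c2@3 c4@4, authorship 1.2.....
After op 4 (insert('b')): buffer="bobgobxbetfb" (len 12), cursors c3@1 c1@3 c2@6 c4@8, authorship 311.22.4....
After op 5 (insert('p')): buffer="bpobpgobpxbpetfb" (len 16), cursors c3@2 c1@5 c2@9 c4@12, authorship 33111.222.44....
After op 6 (insert('l')): buffer="bplobplgobplxbpletfb" (len 20), cursors c3@3 c1@7 c2@12 c4@16, authorship 3331111.2222.444....

Answer: bplobplgobplxbpletfb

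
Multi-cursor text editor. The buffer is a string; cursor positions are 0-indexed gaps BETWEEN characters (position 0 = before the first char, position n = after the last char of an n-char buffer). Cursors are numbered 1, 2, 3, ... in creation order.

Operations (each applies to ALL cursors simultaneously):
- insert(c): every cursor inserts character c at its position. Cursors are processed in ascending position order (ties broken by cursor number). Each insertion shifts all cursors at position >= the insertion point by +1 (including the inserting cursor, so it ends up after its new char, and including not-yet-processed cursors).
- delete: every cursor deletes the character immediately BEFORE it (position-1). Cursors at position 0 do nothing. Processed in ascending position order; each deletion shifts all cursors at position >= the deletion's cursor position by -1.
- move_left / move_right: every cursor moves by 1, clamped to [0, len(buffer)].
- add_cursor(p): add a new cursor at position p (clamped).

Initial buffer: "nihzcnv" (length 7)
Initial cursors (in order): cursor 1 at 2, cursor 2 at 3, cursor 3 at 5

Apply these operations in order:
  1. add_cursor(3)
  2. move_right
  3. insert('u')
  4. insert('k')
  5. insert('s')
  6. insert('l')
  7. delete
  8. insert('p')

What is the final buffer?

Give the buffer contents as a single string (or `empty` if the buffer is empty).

Answer: nihukspzuukkssppcnukspv

Derivation:
After op 1 (add_cursor(3)): buffer="nihzcnv" (len 7), cursors c1@2 c2@3 c4@3 c3@5, authorship .......
After op 2 (move_right): buffer="nihzcnv" (len 7), cursors c1@3 c2@4 c4@4 c3@6, authorship .......
After op 3 (insert('u')): buffer="nihuzuucnuv" (len 11), cursors c1@4 c2@7 c4@7 c3@10, authorship ...1.24..3.
After op 4 (insert('k')): buffer="nihukzuukkcnukv" (len 15), cursors c1@5 c2@10 c4@10 c3@14, authorship ...11.2424..33.
After op 5 (insert('s')): buffer="nihukszuukksscnuksv" (len 19), cursors c1@6 c2@13 c4@13 c3@18, authorship ...111.242424..333.
After op 6 (insert('l')): buffer="nihukslzuukkssllcnukslv" (len 23), cursors c1@7 c2@16 c4@16 c3@22, authorship ...1111.24242424..3333.
After op 7 (delete): buffer="nihukszuukksscnuksv" (len 19), cursors c1@6 c2@13 c4@13 c3@18, authorship ...111.242424..333.
After op 8 (insert('p')): buffer="nihukspzuukkssppcnukspv" (len 23), cursors c1@7 c2@16 c4@16 c3@22, authorship ...1111.24242424..3333.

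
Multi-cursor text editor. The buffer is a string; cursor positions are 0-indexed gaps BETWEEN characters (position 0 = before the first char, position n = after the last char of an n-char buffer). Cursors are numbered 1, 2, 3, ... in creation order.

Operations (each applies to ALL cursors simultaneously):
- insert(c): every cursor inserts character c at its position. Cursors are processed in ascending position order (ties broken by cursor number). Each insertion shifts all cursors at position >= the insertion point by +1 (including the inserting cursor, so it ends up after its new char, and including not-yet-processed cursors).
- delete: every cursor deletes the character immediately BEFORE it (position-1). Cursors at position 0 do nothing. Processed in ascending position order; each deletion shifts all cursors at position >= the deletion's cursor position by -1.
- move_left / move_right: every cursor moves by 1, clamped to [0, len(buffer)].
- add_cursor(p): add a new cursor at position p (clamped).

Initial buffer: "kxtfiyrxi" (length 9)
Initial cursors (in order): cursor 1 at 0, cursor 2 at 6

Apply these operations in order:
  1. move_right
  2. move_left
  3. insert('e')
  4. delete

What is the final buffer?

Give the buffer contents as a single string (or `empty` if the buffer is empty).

Answer: kxtfiyrxi

Derivation:
After op 1 (move_right): buffer="kxtfiyrxi" (len 9), cursors c1@1 c2@7, authorship .........
After op 2 (move_left): buffer="kxtfiyrxi" (len 9), cursors c1@0 c2@6, authorship .........
After op 3 (insert('e')): buffer="ekxtfiyerxi" (len 11), cursors c1@1 c2@8, authorship 1......2...
After op 4 (delete): buffer="kxtfiyrxi" (len 9), cursors c1@0 c2@6, authorship .........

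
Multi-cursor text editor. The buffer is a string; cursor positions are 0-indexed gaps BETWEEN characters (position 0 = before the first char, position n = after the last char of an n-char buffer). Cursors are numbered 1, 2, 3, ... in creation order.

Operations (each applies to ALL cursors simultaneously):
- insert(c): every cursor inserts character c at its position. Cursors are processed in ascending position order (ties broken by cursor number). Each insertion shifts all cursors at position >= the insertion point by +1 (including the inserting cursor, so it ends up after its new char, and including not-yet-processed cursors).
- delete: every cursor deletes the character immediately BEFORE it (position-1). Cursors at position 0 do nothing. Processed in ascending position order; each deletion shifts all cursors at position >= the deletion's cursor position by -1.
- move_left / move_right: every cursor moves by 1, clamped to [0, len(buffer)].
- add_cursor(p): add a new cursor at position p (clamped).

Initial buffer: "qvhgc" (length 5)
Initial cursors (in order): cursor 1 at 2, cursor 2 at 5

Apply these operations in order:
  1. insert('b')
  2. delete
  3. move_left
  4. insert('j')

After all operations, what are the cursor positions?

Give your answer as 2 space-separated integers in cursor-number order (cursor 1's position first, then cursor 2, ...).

Answer: 2 6

Derivation:
After op 1 (insert('b')): buffer="qvbhgcb" (len 7), cursors c1@3 c2@7, authorship ..1...2
After op 2 (delete): buffer="qvhgc" (len 5), cursors c1@2 c2@5, authorship .....
After op 3 (move_left): buffer="qvhgc" (len 5), cursors c1@1 c2@4, authorship .....
After op 4 (insert('j')): buffer="qjvhgjc" (len 7), cursors c1@2 c2@6, authorship .1...2.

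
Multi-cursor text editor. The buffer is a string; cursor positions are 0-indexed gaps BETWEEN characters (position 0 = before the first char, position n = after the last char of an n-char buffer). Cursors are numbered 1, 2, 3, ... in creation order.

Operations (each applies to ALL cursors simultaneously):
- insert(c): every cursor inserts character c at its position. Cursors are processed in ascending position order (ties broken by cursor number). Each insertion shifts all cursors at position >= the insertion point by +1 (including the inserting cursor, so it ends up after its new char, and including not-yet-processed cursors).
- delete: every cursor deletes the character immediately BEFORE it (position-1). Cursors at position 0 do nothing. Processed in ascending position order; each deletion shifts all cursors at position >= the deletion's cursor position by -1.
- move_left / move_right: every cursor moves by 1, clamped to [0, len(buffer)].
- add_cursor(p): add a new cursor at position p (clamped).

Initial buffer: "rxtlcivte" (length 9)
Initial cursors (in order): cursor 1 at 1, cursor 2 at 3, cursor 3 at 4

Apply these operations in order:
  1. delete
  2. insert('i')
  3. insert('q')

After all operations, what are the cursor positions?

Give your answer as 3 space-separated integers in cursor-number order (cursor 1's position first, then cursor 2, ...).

After op 1 (delete): buffer="xcivte" (len 6), cursors c1@0 c2@1 c3@1, authorship ......
After op 2 (insert('i')): buffer="ixiicivte" (len 9), cursors c1@1 c2@4 c3@4, authorship 1.23.....
After op 3 (insert('q')): buffer="iqxiiqqcivte" (len 12), cursors c1@2 c2@7 c3@7, authorship 11.2323.....

Answer: 2 7 7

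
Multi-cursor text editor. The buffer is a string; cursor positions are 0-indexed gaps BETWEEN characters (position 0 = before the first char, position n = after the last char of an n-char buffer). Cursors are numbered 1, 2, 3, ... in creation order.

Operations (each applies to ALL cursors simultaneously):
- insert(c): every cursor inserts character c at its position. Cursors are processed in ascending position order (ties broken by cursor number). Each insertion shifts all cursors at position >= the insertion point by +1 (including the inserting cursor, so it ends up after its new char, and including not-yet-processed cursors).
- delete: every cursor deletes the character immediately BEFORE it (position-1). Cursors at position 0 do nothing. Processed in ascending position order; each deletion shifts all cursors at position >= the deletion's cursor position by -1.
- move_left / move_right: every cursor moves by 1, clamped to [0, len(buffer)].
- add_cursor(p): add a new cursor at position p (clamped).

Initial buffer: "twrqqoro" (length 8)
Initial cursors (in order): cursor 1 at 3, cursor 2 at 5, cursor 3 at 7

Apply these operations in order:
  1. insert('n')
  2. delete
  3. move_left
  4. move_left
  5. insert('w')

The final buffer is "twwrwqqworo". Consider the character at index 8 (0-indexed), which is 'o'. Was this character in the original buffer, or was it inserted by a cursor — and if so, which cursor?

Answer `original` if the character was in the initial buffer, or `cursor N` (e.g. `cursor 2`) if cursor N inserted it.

After op 1 (insert('n')): buffer="twrnqqnorno" (len 11), cursors c1@4 c2@7 c3@10, authorship ...1..2..3.
After op 2 (delete): buffer="twrqqoro" (len 8), cursors c1@3 c2@5 c3@7, authorship ........
After op 3 (move_left): buffer="twrqqoro" (len 8), cursors c1@2 c2@4 c3@6, authorship ........
After op 4 (move_left): buffer="twrqqoro" (len 8), cursors c1@1 c2@3 c3@5, authorship ........
After op 5 (insert('w')): buffer="twwrwqqworo" (len 11), cursors c1@2 c2@5 c3@8, authorship .1..2..3...
Authorship (.=original, N=cursor N): . 1 . . 2 . . 3 . . .
Index 8: author = original

Answer: original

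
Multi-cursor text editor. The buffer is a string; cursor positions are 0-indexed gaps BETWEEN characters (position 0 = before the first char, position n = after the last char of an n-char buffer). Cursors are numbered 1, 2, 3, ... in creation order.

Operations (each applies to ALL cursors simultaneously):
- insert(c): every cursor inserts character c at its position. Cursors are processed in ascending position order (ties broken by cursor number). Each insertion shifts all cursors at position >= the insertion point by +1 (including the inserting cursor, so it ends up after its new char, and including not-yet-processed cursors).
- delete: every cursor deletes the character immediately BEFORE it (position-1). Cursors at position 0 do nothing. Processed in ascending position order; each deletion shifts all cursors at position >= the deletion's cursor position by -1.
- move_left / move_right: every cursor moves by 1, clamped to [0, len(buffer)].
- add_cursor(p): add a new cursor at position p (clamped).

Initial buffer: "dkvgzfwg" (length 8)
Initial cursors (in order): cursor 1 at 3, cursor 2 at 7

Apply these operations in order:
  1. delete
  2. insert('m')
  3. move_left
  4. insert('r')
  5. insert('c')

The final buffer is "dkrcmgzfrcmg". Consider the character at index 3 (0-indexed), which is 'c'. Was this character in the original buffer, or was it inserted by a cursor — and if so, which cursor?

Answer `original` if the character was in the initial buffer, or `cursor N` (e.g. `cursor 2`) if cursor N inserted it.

After op 1 (delete): buffer="dkgzfg" (len 6), cursors c1@2 c2@5, authorship ......
After op 2 (insert('m')): buffer="dkmgzfmg" (len 8), cursors c1@3 c2@7, authorship ..1...2.
After op 3 (move_left): buffer="dkmgzfmg" (len 8), cursors c1@2 c2@6, authorship ..1...2.
After op 4 (insert('r')): buffer="dkrmgzfrmg" (len 10), cursors c1@3 c2@8, authorship ..11...22.
After op 5 (insert('c')): buffer="dkrcmgzfrcmg" (len 12), cursors c1@4 c2@10, authorship ..111...222.
Authorship (.=original, N=cursor N): . . 1 1 1 . . . 2 2 2 .
Index 3: author = 1

Answer: cursor 1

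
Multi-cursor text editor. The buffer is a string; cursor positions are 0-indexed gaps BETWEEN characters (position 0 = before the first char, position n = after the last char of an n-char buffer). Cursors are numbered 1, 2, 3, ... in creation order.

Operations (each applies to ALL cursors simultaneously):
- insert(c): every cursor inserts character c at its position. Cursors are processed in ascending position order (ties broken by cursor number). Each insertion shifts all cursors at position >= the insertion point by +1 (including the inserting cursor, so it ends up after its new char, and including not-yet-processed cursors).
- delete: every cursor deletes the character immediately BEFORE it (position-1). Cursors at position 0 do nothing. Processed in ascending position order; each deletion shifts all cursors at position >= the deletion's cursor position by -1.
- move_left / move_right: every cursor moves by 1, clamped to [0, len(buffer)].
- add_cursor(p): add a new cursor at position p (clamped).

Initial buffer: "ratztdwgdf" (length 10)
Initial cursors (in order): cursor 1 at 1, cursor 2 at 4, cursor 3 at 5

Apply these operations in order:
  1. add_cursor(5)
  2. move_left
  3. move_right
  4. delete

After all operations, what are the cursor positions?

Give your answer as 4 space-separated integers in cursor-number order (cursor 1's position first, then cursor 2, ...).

After op 1 (add_cursor(5)): buffer="ratztdwgdf" (len 10), cursors c1@1 c2@4 c3@5 c4@5, authorship ..........
After op 2 (move_left): buffer="ratztdwgdf" (len 10), cursors c1@0 c2@3 c3@4 c4@4, authorship ..........
After op 3 (move_right): buffer="ratztdwgdf" (len 10), cursors c1@1 c2@4 c3@5 c4@5, authorship ..........
After op 4 (delete): buffer="adwgdf" (len 6), cursors c1@0 c2@1 c3@1 c4@1, authorship ......

Answer: 0 1 1 1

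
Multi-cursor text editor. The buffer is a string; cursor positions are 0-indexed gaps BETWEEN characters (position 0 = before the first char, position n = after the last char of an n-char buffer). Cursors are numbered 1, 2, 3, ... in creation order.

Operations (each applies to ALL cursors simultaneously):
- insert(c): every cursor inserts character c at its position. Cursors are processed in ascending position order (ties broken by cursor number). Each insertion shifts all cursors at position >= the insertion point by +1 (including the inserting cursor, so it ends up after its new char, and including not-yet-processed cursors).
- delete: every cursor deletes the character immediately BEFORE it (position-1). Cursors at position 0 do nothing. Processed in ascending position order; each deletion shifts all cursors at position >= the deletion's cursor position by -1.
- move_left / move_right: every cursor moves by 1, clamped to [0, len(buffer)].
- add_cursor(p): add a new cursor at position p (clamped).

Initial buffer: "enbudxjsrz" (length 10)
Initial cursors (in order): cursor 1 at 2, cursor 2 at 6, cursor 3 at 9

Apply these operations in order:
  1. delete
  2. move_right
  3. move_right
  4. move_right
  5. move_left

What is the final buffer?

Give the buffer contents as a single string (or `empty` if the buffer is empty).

Answer: ebudjsz

Derivation:
After op 1 (delete): buffer="ebudjsz" (len 7), cursors c1@1 c2@4 c3@6, authorship .......
After op 2 (move_right): buffer="ebudjsz" (len 7), cursors c1@2 c2@5 c3@7, authorship .......
After op 3 (move_right): buffer="ebudjsz" (len 7), cursors c1@3 c2@6 c3@7, authorship .......
After op 4 (move_right): buffer="ebudjsz" (len 7), cursors c1@4 c2@7 c3@7, authorship .......
After op 5 (move_left): buffer="ebudjsz" (len 7), cursors c1@3 c2@6 c3@6, authorship .......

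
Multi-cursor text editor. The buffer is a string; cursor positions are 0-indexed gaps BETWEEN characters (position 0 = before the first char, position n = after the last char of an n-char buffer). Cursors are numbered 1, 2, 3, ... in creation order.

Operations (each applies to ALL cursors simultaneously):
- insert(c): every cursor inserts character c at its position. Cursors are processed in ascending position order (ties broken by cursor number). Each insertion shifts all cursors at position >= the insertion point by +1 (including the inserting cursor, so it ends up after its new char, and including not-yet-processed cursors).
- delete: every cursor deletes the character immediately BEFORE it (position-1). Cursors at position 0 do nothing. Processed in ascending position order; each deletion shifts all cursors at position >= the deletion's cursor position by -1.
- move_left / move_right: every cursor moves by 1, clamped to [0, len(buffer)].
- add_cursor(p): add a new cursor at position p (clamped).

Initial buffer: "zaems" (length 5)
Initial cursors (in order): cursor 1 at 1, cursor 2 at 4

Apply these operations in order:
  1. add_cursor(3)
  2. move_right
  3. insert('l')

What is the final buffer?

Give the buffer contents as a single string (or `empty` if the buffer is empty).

Answer: zalemlsl

Derivation:
After op 1 (add_cursor(3)): buffer="zaems" (len 5), cursors c1@1 c3@3 c2@4, authorship .....
After op 2 (move_right): buffer="zaems" (len 5), cursors c1@2 c3@4 c2@5, authorship .....
After op 3 (insert('l')): buffer="zalemlsl" (len 8), cursors c1@3 c3@6 c2@8, authorship ..1..3.2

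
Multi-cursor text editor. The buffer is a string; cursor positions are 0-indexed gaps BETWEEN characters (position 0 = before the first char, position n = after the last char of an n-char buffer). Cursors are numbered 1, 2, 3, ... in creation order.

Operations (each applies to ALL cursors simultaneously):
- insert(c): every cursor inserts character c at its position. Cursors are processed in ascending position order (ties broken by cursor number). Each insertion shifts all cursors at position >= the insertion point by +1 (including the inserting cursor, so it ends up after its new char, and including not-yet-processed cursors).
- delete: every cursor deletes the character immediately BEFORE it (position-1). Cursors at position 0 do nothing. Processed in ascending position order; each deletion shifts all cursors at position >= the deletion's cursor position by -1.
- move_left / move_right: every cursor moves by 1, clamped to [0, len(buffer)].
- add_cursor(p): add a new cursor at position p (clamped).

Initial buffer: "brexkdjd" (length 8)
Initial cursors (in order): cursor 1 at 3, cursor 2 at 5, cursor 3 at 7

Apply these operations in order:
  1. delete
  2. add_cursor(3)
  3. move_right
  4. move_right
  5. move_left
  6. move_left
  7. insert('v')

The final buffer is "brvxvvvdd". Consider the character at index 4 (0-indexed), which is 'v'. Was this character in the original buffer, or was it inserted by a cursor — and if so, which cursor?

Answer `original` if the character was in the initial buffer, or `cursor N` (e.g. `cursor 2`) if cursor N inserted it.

After op 1 (delete): buffer="brxdd" (len 5), cursors c1@2 c2@3 c3@4, authorship .....
After op 2 (add_cursor(3)): buffer="brxdd" (len 5), cursors c1@2 c2@3 c4@3 c3@4, authorship .....
After op 3 (move_right): buffer="brxdd" (len 5), cursors c1@3 c2@4 c4@4 c3@5, authorship .....
After op 4 (move_right): buffer="brxdd" (len 5), cursors c1@4 c2@5 c3@5 c4@5, authorship .....
After op 5 (move_left): buffer="brxdd" (len 5), cursors c1@3 c2@4 c3@4 c4@4, authorship .....
After op 6 (move_left): buffer="brxdd" (len 5), cursors c1@2 c2@3 c3@3 c4@3, authorship .....
After op 7 (insert('v')): buffer="brvxvvvdd" (len 9), cursors c1@3 c2@7 c3@7 c4@7, authorship ..1.234..
Authorship (.=original, N=cursor N): . . 1 . 2 3 4 . .
Index 4: author = 2

Answer: cursor 2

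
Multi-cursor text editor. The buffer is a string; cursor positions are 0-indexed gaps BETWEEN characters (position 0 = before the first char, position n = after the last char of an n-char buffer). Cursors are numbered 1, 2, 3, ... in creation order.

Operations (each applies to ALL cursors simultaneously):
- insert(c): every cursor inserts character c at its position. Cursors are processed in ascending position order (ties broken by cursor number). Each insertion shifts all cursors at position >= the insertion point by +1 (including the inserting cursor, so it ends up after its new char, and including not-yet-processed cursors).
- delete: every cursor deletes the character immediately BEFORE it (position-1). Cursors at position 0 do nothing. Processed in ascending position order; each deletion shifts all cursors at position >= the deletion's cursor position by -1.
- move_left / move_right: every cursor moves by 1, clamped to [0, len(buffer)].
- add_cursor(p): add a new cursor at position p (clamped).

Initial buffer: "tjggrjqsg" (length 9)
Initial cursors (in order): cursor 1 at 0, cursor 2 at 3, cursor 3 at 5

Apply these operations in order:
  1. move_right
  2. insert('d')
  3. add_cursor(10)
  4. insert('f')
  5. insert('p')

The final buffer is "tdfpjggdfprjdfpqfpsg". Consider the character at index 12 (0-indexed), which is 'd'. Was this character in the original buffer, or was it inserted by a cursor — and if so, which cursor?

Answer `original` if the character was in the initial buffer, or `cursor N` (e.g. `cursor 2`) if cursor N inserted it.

After op 1 (move_right): buffer="tjggrjqsg" (len 9), cursors c1@1 c2@4 c3@6, authorship .........
After op 2 (insert('d')): buffer="tdjggdrjdqsg" (len 12), cursors c1@2 c2@6 c3@9, authorship .1...2..3...
After op 3 (add_cursor(10)): buffer="tdjggdrjdqsg" (len 12), cursors c1@2 c2@6 c3@9 c4@10, authorship .1...2..3...
After op 4 (insert('f')): buffer="tdfjggdfrjdfqfsg" (len 16), cursors c1@3 c2@8 c3@12 c4@14, authorship .11...22..33.4..
After op 5 (insert('p')): buffer="tdfpjggdfprjdfpqfpsg" (len 20), cursors c1@4 c2@10 c3@15 c4@18, authorship .111...222..333.44..
Authorship (.=original, N=cursor N): . 1 1 1 . . . 2 2 2 . . 3 3 3 . 4 4 . .
Index 12: author = 3

Answer: cursor 3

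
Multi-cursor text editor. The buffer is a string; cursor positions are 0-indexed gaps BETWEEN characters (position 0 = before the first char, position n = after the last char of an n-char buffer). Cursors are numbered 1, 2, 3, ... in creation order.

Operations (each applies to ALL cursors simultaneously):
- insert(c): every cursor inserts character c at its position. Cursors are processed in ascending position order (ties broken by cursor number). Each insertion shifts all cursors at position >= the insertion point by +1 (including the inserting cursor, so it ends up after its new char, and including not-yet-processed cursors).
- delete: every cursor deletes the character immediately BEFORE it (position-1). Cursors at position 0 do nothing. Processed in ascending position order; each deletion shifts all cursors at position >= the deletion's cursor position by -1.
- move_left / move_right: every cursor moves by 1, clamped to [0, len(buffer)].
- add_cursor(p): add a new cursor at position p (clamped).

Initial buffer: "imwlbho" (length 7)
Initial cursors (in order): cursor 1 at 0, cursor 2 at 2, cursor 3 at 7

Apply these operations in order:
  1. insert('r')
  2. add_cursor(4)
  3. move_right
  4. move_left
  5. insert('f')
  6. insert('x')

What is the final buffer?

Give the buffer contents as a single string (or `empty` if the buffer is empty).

After op 1 (insert('r')): buffer="rimrwlbhor" (len 10), cursors c1@1 c2@4 c3@10, authorship 1..2.....3
After op 2 (add_cursor(4)): buffer="rimrwlbhor" (len 10), cursors c1@1 c2@4 c4@4 c3@10, authorship 1..2.....3
After op 3 (move_right): buffer="rimrwlbhor" (len 10), cursors c1@2 c2@5 c4@5 c3@10, authorship 1..2.....3
After op 4 (move_left): buffer="rimrwlbhor" (len 10), cursors c1@1 c2@4 c4@4 c3@9, authorship 1..2.....3
After op 5 (insert('f')): buffer="rfimrffwlbhofr" (len 14), cursors c1@2 c2@7 c4@7 c3@13, authorship 11..224.....33
After op 6 (insert('x')): buffer="rfximrffxxwlbhofxr" (len 18), cursors c1@3 c2@10 c4@10 c3@17, authorship 111..22424.....333

Answer: rfximrffxxwlbhofxr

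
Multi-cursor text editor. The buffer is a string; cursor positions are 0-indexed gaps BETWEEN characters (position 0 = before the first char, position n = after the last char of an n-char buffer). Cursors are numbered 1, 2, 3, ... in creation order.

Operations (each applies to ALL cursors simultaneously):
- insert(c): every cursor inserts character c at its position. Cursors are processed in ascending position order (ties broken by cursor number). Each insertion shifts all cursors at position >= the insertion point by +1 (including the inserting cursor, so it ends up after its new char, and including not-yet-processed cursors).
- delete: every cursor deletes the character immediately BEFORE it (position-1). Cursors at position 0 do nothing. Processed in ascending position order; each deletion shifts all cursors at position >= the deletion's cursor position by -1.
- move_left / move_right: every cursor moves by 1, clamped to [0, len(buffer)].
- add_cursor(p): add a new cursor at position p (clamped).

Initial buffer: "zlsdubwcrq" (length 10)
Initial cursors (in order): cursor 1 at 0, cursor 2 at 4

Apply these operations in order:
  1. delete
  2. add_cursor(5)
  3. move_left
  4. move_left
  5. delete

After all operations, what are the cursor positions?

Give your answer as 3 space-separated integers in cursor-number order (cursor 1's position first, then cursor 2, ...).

Answer: 0 0 1

Derivation:
After op 1 (delete): buffer="zlsubwcrq" (len 9), cursors c1@0 c2@3, authorship .........
After op 2 (add_cursor(5)): buffer="zlsubwcrq" (len 9), cursors c1@0 c2@3 c3@5, authorship .........
After op 3 (move_left): buffer="zlsubwcrq" (len 9), cursors c1@0 c2@2 c3@4, authorship .........
After op 4 (move_left): buffer="zlsubwcrq" (len 9), cursors c1@0 c2@1 c3@3, authorship .........
After op 5 (delete): buffer="lubwcrq" (len 7), cursors c1@0 c2@0 c3@1, authorship .......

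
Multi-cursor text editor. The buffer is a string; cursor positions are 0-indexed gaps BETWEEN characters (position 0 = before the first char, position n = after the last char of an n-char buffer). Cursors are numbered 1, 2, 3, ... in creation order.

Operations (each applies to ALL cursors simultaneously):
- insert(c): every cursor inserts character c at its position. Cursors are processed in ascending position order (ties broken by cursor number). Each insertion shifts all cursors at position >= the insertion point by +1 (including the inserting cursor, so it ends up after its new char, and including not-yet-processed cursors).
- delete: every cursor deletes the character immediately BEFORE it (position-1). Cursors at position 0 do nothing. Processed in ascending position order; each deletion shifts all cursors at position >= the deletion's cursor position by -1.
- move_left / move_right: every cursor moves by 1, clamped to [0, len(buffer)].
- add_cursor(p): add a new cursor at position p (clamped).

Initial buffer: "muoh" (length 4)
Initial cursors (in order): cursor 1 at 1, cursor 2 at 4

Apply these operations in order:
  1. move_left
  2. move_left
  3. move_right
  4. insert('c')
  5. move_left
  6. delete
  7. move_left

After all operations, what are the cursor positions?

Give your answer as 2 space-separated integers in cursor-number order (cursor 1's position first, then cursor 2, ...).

After op 1 (move_left): buffer="muoh" (len 4), cursors c1@0 c2@3, authorship ....
After op 2 (move_left): buffer="muoh" (len 4), cursors c1@0 c2@2, authorship ....
After op 3 (move_right): buffer="muoh" (len 4), cursors c1@1 c2@3, authorship ....
After op 4 (insert('c')): buffer="mcuoch" (len 6), cursors c1@2 c2@5, authorship .1..2.
After op 5 (move_left): buffer="mcuoch" (len 6), cursors c1@1 c2@4, authorship .1..2.
After op 6 (delete): buffer="cuch" (len 4), cursors c1@0 c2@2, authorship 1.2.
After op 7 (move_left): buffer="cuch" (len 4), cursors c1@0 c2@1, authorship 1.2.

Answer: 0 1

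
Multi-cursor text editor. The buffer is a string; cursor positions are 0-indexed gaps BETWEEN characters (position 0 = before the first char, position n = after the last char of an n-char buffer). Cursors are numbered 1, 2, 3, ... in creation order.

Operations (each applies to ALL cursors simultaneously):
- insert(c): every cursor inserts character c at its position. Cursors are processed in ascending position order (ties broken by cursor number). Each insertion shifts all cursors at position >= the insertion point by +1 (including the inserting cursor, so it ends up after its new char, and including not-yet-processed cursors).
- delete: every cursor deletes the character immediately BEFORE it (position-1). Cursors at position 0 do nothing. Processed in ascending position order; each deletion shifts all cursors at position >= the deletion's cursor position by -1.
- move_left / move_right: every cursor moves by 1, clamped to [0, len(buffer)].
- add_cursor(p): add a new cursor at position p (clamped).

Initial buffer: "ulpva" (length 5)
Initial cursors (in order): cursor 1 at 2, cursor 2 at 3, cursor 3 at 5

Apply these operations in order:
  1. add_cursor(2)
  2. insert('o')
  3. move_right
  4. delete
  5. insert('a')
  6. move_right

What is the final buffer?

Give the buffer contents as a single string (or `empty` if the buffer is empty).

After op 1 (add_cursor(2)): buffer="ulpva" (len 5), cursors c1@2 c4@2 c2@3 c3@5, authorship .....
After op 2 (insert('o')): buffer="uloopovao" (len 9), cursors c1@4 c4@4 c2@6 c3@9, authorship ..14.2..3
After op 3 (move_right): buffer="uloopovao" (len 9), cursors c1@5 c4@5 c2@7 c3@9, authorship ..14.2..3
After op 4 (delete): buffer="ulooa" (len 5), cursors c1@3 c4@3 c2@4 c3@5, authorship ..12.
After op 5 (insert('a')): buffer="uloaaoaaa" (len 9), cursors c1@5 c4@5 c2@7 c3@9, authorship ..11422.3
After op 6 (move_right): buffer="uloaaoaaa" (len 9), cursors c1@6 c4@6 c2@8 c3@9, authorship ..11422.3

Answer: uloaaoaaa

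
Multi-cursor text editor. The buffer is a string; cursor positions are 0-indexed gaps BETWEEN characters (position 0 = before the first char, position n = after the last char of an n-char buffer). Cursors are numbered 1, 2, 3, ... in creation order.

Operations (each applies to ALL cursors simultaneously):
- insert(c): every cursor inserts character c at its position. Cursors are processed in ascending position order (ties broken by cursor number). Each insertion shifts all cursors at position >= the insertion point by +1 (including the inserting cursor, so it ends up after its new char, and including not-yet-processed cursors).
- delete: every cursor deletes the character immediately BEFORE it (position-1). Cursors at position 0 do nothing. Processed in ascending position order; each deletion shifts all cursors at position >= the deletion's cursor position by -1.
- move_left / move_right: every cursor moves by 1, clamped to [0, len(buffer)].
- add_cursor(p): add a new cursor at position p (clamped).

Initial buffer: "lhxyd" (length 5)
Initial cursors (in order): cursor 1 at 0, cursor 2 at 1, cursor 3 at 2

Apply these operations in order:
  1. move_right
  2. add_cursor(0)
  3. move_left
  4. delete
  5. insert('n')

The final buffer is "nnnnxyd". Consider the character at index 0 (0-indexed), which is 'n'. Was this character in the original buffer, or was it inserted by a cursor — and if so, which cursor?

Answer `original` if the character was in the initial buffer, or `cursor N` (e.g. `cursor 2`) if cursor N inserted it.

Answer: cursor 1

Derivation:
After op 1 (move_right): buffer="lhxyd" (len 5), cursors c1@1 c2@2 c3@3, authorship .....
After op 2 (add_cursor(0)): buffer="lhxyd" (len 5), cursors c4@0 c1@1 c2@2 c3@3, authorship .....
After op 3 (move_left): buffer="lhxyd" (len 5), cursors c1@0 c4@0 c2@1 c3@2, authorship .....
After op 4 (delete): buffer="xyd" (len 3), cursors c1@0 c2@0 c3@0 c4@0, authorship ...
After op 5 (insert('n')): buffer="nnnnxyd" (len 7), cursors c1@4 c2@4 c3@4 c4@4, authorship 1234...
Authorship (.=original, N=cursor N): 1 2 3 4 . . .
Index 0: author = 1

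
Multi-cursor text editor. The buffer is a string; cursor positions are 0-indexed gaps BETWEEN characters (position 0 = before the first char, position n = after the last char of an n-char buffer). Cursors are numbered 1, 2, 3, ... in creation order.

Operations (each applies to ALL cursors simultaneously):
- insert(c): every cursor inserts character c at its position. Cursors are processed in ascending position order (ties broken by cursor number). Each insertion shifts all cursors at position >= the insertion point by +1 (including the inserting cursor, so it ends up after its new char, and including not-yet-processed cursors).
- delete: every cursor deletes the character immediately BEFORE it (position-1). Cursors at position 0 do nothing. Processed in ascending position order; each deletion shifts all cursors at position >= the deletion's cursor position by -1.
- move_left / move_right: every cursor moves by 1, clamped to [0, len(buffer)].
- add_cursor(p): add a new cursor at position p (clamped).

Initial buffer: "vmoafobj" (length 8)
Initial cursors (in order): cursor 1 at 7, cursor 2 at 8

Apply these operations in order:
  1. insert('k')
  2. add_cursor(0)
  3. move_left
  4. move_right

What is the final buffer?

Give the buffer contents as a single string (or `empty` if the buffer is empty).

After op 1 (insert('k')): buffer="vmoafobkjk" (len 10), cursors c1@8 c2@10, authorship .......1.2
After op 2 (add_cursor(0)): buffer="vmoafobkjk" (len 10), cursors c3@0 c1@8 c2@10, authorship .......1.2
After op 3 (move_left): buffer="vmoafobkjk" (len 10), cursors c3@0 c1@7 c2@9, authorship .......1.2
After op 4 (move_right): buffer="vmoafobkjk" (len 10), cursors c3@1 c1@8 c2@10, authorship .......1.2

Answer: vmoafobkjk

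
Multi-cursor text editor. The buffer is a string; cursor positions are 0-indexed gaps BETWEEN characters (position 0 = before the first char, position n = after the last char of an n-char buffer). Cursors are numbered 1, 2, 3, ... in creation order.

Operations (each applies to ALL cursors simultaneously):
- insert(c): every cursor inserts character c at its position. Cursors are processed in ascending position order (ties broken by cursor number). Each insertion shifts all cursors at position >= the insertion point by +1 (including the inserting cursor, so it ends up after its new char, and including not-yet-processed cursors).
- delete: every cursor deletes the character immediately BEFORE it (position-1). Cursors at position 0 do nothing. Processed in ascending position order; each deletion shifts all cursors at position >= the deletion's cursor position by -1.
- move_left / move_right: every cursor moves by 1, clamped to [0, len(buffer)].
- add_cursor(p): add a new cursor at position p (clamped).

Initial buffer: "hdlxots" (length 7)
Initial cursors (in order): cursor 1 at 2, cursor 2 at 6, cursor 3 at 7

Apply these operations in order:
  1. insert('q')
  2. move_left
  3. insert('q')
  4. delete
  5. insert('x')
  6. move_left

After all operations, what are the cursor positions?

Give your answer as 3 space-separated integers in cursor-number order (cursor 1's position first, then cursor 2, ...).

Answer: 2 8 11

Derivation:
After op 1 (insert('q')): buffer="hdqlxotqsq" (len 10), cursors c1@3 c2@8 c3@10, authorship ..1....2.3
After op 2 (move_left): buffer="hdqlxotqsq" (len 10), cursors c1@2 c2@7 c3@9, authorship ..1....2.3
After op 3 (insert('q')): buffer="hdqqlxotqqsqq" (len 13), cursors c1@3 c2@9 c3@12, authorship ..11....22.33
After op 4 (delete): buffer="hdqlxotqsq" (len 10), cursors c1@2 c2@7 c3@9, authorship ..1....2.3
After op 5 (insert('x')): buffer="hdxqlxotxqsxq" (len 13), cursors c1@3 c2@9 c3@12, authorship ..11....22.33
After op 6 (move_left): buffer="hdxqlxotxqsxq" (len 13), cursors c1@2 c2@8 c3@11, authorship ..11....22.33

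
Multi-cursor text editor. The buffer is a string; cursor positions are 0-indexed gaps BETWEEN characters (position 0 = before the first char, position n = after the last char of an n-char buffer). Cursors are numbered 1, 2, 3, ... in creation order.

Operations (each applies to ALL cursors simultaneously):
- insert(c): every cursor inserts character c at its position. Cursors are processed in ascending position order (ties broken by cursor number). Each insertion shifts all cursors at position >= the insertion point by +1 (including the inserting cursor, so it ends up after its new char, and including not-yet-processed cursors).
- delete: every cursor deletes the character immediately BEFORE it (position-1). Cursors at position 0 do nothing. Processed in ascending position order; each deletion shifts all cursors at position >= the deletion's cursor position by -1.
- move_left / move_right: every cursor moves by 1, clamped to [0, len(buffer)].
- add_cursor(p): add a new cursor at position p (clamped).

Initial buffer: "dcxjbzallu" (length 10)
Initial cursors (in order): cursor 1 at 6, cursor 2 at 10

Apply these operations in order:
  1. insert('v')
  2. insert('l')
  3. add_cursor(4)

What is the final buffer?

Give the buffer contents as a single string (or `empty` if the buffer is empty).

Answer: dcxjbzvlalluvl

Derivation:
After op 1 (insert('v')): buffer="dcxjbzvalluv" (len 12), cursors c1@7 c2@12, authorship ......1....2
After op 2 (insert('l')): buffer="dcxjbzvlalluvl" (len 14), cursors c1@8 c2@14, authorship ......11....22
After op 3 (add_cursor(4)): buffer="dcxjbzvlalluvl" (len 14), cursors c3@4 c1@8 c2@14, authorship ......11....22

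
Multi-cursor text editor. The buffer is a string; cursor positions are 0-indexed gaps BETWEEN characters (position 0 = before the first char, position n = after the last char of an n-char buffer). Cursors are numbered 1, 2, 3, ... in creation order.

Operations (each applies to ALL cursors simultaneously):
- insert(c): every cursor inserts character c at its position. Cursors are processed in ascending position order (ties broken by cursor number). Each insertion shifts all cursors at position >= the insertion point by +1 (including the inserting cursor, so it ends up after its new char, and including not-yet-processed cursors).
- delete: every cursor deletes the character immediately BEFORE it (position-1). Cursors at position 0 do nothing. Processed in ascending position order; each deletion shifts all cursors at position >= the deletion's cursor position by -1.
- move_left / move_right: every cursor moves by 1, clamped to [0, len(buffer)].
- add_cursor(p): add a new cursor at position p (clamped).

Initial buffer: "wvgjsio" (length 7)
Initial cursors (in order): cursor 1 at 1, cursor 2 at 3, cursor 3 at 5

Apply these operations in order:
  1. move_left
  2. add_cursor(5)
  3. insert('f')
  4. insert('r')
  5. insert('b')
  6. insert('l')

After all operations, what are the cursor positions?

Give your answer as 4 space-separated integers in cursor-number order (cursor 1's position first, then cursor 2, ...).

Answer: 4 10 16 21

Derivation:
After op 1 (move_left): buffer="wvgjsio" (len 7), cursors c1@0 c2@2 c3@4, authorship .......
After op 2 (add_cursor(5)): buffer="wvgjsio" (len 7), cursors c1@0 c2@2 c3@4 c4@5, authorship .......
After op 3 (insert('f')): buffer="fwvfgjfsfio" (len 11), cursors c1@1 c2@4 c3@7 c4@9, authorship 1..2..3.4..
After op 4 (insert('r')): buffer="frwvfrgjfrsfrio" (len 15), cursors c1@2 c2@6 c3@10 c4@13, authorship 11..22..33.44..
After op 5 (insert('b')): buffer="frbwvfrbgjfrbsfrbio" (len 19), cursors c1@3 c2@8 c3@13 c4@17, authorship 111..222..333.444..
After op 6 (insert('l')): buffer="frblwvfrblgjfrblsfrblio" (len 23), cursors c1@4 c2@10 c3@16 c4@21, authorship 1111..2222..3333.4444..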